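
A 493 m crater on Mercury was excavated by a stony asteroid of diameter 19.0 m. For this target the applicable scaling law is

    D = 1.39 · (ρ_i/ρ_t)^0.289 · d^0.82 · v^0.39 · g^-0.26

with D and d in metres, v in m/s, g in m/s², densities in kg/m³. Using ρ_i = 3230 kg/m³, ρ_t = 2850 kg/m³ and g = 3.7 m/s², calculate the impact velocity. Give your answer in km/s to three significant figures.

v ≈ 15.4 km/s

Rearranging for v: v = [D / (1.39 · (3230/2850)^0.289 · 19^0.82 · 3.7^-0.26)]^(1/0.39).
(3230/2850)^0.289 = 1.037
19^0.82 = 11.18
3.7^-0.26 = 0.7117
Denominator = 1.39 × 1.037 × 11.18 × 0.7117 = 11.47
D / 11.47 = 493 / 11.47 = 42.98
v = 42.98^(1/0.39) = 42.98^2.5641 = 15412 m/s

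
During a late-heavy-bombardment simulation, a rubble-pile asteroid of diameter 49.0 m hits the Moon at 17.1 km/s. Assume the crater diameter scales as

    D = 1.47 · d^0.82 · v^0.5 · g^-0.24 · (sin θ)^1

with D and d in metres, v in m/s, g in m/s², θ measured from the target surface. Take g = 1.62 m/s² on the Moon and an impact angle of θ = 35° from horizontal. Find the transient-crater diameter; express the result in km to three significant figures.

D ≈ 2.39 km

In SI units: v = 17100 m/s.
d^0.82 = 49^0.82 = 24.32
v^0.5 = 17100^0.5 = 130.8
g^-0.24 = 1.62^-0.24 = 0.8907
(sin 35°)^1 = 0.5736^1 = 0.5736
D = 1.47 × 24.32 × 130.8 × 0.8907 × 0.5736 = 2389 m
   = 2.389 km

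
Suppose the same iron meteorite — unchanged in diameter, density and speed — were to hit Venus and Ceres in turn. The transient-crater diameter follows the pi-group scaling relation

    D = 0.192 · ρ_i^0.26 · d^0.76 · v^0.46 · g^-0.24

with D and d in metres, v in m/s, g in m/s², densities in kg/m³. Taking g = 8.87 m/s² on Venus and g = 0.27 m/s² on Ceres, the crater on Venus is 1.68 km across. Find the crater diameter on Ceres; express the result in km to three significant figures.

D ≈ 3.88 km

All impactor-dependent factors cancel in the ratio, leaving D_Ceres/D_Venus = (g_Ceres/g_Venus)^-0.24.
(0.27/8.87)^-0.24 = 0.03044^-0.24 = 2.312
D_Ceres = 2.312 × 1.68 km = 3.88 km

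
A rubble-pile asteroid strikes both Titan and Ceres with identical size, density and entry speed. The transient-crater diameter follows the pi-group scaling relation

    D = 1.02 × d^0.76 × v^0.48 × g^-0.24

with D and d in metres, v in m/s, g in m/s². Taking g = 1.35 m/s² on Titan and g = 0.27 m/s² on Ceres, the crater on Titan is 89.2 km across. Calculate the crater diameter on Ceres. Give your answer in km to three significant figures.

D ≈ 131 km

All impactor-dependent factors cancel in the ratio, leaving D_Ceres/D_Titan = (g_Ceres/g_Titan)^-0.24.
(0.27/1.35)^-0.24 = 0.2000^-0.24 = 1.471
D_Ceres = 1.471 × 89.2 km = 131 km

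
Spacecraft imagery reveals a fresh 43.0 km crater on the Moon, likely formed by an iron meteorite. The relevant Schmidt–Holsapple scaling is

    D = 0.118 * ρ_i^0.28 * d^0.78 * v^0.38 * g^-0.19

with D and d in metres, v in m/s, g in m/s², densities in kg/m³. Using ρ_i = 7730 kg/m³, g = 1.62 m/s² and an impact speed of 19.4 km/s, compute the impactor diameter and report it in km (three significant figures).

Rearranging for d: d = [D / (0.118 · 7730^0.28 · 19400^0.38 · 1.62^-0.19)]^(1/0.78).
D = 43000 m.
7730^0.28 = 12.27
19400^0.38 = 42.60
1.62^-0.19 = 0.9124
Denominator = 0.118 × 12.27 × 42.60 × 0.9124 = 56.28
D / 56.28 = 43000 / 56.28 = 764.0
d = 764.0^(1/0.78) = 764.0^1.2821 = 4971 m

d ≈ 4.97 km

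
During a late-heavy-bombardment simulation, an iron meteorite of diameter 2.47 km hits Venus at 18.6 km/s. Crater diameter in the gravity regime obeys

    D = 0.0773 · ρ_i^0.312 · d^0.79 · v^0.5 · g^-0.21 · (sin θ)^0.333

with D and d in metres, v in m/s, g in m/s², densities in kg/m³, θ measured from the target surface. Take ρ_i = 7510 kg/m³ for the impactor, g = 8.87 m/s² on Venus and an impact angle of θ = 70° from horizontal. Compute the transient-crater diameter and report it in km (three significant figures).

In SI units: d = 2470 m, v = 18600 m/s.
ρ_i^0.312 = 7510^0.312 = 16.19
d^0.79 = 2470^0.79 = 478.9
v^0.5 = 18600^0.5 = 136.4
g^-0.21 = 8.87^-0.21 = 0.6323
(sin 70°)^0.333 = 0.9397^0.333 = 0.9795
D = 0.0773 × 16.19 × 478.9 × 136.4 × 0.6323 × 0.9795 = 50631 m
   = 50.63 km

D ≈ 50.6 km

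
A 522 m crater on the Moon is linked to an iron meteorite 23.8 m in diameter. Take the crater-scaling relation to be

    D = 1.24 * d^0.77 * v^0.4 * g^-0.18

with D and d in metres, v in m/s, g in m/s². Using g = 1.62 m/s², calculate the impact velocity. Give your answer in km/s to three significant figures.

Rearranging for v: v = [D / (1.24 · 23.8^0.77 · 1.62^-0.18)]^(1/0.4).
23.8^0.77 = 11.48
1.62^-0.18 = 0.9168
Denominator = 1.24 × 11.48 × 0.9168 = 13.05
D / 13.05 = 522 / 13.05 = 40.00
v = 40.00^(1/0.4) = 40.00^2.5 = 10119 m/s

v ≈ 10.1 km/s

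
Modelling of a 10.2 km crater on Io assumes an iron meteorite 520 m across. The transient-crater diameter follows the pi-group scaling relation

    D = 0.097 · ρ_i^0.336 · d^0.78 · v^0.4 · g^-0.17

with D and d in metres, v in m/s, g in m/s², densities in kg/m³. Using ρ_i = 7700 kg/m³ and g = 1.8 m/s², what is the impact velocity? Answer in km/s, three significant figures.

Rearranging for v: v = [D / (0.097 · 7700^0.336 · 520^0.78 · 1.8^-0.17)]^(1/0.4).
D = 10200 m.
7700^0.336 = 20.22
520^0.78 = 131.4
1.8^-0.17 = 0.9049
Denominator = 0.097 × 20.22 × 131.4 × 0.9049 = 233.2
D / 233.2 = 10200 / 233.2 = 43.74
v = 43.74^(1/0.4) = 43.74^2.5 = 12653 m/s

v ≈ 12.7 km/s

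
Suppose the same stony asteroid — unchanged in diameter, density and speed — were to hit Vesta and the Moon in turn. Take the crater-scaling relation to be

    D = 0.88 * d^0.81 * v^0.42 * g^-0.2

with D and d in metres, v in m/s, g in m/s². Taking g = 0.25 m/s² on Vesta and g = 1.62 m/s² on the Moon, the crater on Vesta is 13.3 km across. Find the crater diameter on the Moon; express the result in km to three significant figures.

D ≈ 9.15 km

All impactor-dependent factors cancel in the ratio, leaving D_Moon/D_Vesta = (g_Moon/g_Vesta)^-0.2.
(1.62/0.25)^-0.2 = 6.480^-0.2 = 0.6882
D_Moon = 0.6882 × 13.3 km = 9.15 km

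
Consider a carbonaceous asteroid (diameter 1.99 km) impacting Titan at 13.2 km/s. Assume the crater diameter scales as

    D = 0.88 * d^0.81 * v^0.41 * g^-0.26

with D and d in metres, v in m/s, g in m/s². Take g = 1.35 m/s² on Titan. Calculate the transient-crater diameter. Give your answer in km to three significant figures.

In SI units: d = 1990 m, v = 13200 m/s.
d^0.81 = 1990^0.81 = 470.0
v^0.41 = 13200^0.41 = 48.91
g^-0.26 = 1.35^-0.26 = 0.9249
D = 0.88 × 470.0 × 48.91 × 0.9249 = 18710 m
   = 18.71 km

D ≈ 18.7 km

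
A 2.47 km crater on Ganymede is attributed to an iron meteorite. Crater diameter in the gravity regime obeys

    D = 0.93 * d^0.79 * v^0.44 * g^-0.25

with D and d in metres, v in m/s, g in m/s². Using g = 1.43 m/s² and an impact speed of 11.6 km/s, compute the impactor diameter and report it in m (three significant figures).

Rearranging for d: d = [D / (0.93 · 11600^0.44 · 1.43^-0.25)]^(1/0.79).
D = 2470 m.
11600^0.44 = 61.43
1.43^-0.25 = 0.9145
Denominator = 0.93 × 61.43 × 0.9145 = 52.25
D / 52.25 = 2470 / 52.25 = 47.27
d = 47.27^(1/0.79) = 47.27^1.2658 = 131.7 m

d ≈ 132 m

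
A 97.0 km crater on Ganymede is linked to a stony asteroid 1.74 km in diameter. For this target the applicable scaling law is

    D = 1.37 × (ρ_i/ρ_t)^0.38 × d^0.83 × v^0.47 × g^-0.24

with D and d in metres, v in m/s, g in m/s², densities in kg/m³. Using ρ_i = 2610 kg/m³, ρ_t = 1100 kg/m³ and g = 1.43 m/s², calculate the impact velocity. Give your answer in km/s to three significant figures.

v ≈ 23.6 km/s

Rearranging for v: v = [D / (1.37 · (2610/1100)^0.38 · 1740^0.83 · 1.43^-0.24)]^(1/0.47).
D = 97000 m.
(2610/1100)^0.38 = 1.389
1740^0.83 = 489.4
1.43^-0.24 = 0.9177
Denominator = 1.37 × 1.389 × 489.4 × 0.9177 = 854.6
D / 854.6 = 97000 / 854.6 = 113.5
v = 113.5^(1/0.47) = 113.5^2.1277 = 23573 m/s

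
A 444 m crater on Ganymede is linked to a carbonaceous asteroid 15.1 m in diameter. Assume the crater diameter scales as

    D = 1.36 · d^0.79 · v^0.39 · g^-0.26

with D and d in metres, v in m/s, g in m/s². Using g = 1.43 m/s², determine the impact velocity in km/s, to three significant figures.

Rearranging for v: v = [D / (1.36 · 15.1^0.79 · 1.43^-0.26)]^(1/0.39).
15.1^0.79 = 8.539
1.43^-0.26 = 0.9112
Denominator = 1.36 × 8.539 × 0.9112 = 10.58
D / 10.58 = 444 / 10.58 = 41.97
v = 41.97^(1/0.39) = 41.97^2.5641 = 14500 m/s

v ≈ 14.5 km/s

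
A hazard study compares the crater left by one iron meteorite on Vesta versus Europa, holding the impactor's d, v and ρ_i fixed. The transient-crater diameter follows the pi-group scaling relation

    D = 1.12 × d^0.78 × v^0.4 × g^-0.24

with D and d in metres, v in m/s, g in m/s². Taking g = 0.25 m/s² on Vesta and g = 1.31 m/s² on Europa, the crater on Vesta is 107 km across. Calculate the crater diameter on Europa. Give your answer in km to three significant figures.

D ≈ 71.9 km

All impactor-dependent factors cancel in the ratio, leaving D_Europa/D_Vesta = (g_Europa/g_Vesta)^-0.24.
(1.31/0.25)^-0.24 = 5.240^-0.24 = 0.6720
D_Europa = 0.6720 × 107 km = 71.9 km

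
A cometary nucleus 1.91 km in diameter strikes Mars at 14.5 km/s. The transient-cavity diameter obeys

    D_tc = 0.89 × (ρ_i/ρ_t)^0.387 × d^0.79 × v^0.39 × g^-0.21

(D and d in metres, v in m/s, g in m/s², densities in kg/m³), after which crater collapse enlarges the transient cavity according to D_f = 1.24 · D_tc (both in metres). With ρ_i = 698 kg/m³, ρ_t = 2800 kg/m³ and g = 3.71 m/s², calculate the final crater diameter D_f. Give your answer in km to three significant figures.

D_f ≈ 8.03 km

In SI: d = 1910 m, v = 14500 m/s.
(ρ_i/ρ_t)^0.387 = (698/2800)^0.387 = 0.5841
d^0.79 = 1910^0.79 = 390.9
v^0.39 = 14500^0.39 = 41.97
g^-0.21 = 3.71^-0.21 = 0.7593
D_tc = 0.89 × 0.5841 × 390.9 × 41.97 × 0.7593 = 6476 m
D_f = 1.24 × 6476 = 8030 m
     = 8.030 km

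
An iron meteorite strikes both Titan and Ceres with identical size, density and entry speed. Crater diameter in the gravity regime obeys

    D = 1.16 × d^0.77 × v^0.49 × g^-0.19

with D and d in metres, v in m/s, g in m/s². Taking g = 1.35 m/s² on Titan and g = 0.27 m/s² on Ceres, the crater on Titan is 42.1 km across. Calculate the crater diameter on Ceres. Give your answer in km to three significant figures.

D ≈ 57.2 km

All impactor-dependent factors cancel in the ratio, leaving D_Ceres/D_Titan = (g_Ceres/g_Titan)^-0.19.
(0.27/1.35)^-0.19 = 0.2000^-0.19 = 1.358
D_Ceres = 1.358 × 42.1 km = 57.2 km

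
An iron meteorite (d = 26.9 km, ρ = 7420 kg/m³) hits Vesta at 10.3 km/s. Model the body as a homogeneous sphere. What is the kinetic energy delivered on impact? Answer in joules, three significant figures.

d = 26900 m; v = 10300 m/s.
Mass m = (π/6) ρ d³ = (π/6) × 7420 × (26900)³ = 7.562 × 10^16 kg
E = ½ m v² = 0.5 × 7.562 × 10^16 × (10300)² = 4.011 × 10^24 J

E ≈ 4.01 × 10^24 J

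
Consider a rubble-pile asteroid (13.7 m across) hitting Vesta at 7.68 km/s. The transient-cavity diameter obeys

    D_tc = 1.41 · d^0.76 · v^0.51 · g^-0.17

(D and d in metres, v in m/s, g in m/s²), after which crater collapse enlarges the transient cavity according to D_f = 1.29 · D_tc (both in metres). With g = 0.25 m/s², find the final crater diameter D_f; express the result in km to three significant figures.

D_f ≈ 1.61 km

v = 7680 m/s.
d^0.76 = 13.7^0.76 = 7.310
v^0.51 = 7680^0.51 = 95.84
g^-0.17 = 0.25^-0.17 = 1.266
D_tc = 1.41 × 7.310 × 95.84 × 1.266 = 1251 m
D_f = 1.29 × 1251 = 1614 m
     = 1.614 km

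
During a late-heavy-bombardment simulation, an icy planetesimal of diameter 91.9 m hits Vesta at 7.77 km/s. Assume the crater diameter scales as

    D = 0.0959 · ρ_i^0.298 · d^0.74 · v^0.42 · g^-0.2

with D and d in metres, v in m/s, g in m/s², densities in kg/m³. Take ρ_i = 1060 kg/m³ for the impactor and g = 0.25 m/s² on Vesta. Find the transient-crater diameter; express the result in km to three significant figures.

In SI units: v = 7770 m/s.
ρ_i^0.298 = 1060^0.298 = 7.972
d^0.74 = 91.9^0.74 = 28.37
v^0.42 = 7770^0.42 = 43.05
g^-0.2 = 0.25^-0.2 = 1.320
D = 0.0959 × 7.972 × 28.37 × 43.05 × 1.320 = 1233 m
   = 1.233 km

D ≈ 1.23 km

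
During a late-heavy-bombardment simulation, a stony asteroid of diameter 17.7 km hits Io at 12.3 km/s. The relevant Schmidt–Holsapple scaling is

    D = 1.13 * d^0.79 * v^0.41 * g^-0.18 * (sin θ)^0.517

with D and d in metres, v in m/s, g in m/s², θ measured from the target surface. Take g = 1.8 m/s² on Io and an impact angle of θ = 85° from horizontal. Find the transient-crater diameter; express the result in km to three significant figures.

D ≈ 109 km

In SI units: d = 17700 m, v = 12300 m/s.
d^0.79 = 17700^0.79 = 2269
v^0.41 = 12300^0.41 = 47.52
g^-0.18 = 1.8^-0.18 = 0.8996
(sin 85°)^0.517 = 0.9962^0.517 = 0.9980
D = 1.13 × 2269 × 47.52 × 0.8996 × 0.9980 = 1.094 × 10^5 m
   = 109.4 km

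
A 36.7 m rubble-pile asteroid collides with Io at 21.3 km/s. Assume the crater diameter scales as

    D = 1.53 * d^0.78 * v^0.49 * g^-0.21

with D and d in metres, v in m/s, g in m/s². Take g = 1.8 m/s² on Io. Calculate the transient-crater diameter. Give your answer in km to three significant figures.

In SI units: v = 21300 m/s.
d^0.78 = 36.7^0.78 = 16.61
v^0.49 = 21300^0.49 = 132.1
g^-0.21 = 1.8^-0.21 = 0.8839
D = 1.53 × 16.61 × 132.1 × 0.8839 = 2967 m
   = 2.967 km

D ≈ 2.97 km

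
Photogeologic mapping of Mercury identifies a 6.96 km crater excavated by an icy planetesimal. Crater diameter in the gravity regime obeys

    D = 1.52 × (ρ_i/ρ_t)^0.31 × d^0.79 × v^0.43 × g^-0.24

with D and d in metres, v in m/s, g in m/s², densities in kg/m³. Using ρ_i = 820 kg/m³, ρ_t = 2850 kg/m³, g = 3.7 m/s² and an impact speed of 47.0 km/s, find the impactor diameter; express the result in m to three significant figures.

Rearranging for d: d = [D / (1.52 · (820/2850)^0.31 · 47000^0.43 · 3.7^-0.24)]^(1/0.79).
D = 6960 m.
(820/2850)^0.31 = 0.6796
47000^0.43 = 102.1
3.7^-0.24 = 0.7305
Denominator = 1.52 × 0.6796 × 102.1 × 0.7305 = 77.04
D / 77.04 = 6960 / 77.04 = 90.34
d = 90.34^(1/0.79) = 90.34^1.2658 = 299.1 m

d ≈ 299 m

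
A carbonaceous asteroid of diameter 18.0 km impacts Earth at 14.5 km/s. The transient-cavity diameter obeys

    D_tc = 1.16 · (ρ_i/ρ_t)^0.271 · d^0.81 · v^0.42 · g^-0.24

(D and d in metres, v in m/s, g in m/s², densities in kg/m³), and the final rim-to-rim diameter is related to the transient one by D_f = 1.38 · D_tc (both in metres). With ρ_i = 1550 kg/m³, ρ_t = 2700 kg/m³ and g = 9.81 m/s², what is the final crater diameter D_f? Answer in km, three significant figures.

In SI: d = 18000 m, v = 14500 m/s.
(ρ_i/ρ_t)^0.271 = (1550/2700)^0.271 = 0.8604
d^0.81 = 18000^0.81 = 2798
v^0.42 = 14500^0.42 = 55.95
g^-0.24 = 9.81^-0.24 = 0.5781
D_tc = 1.16 × 0.8604 × 2798 × 55.95 × 0.5781 = 90330 m
D_f = 1.38 × 90330 = 1.247 × 10^5 m
     = 124.7 km

D_f ≈ 125 km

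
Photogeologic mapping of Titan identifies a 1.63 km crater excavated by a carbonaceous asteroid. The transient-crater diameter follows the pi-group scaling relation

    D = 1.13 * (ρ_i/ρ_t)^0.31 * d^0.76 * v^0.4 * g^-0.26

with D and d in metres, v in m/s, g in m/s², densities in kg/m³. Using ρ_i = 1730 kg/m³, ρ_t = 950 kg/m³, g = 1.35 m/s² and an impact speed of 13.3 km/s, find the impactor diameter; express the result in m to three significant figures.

Rearranging for d: d = [D / (1.13 · (1730/950)^0.31 · 13300^0.4 · 1.35^-0.26)]^(1/0.76).
D = 1630 m.
(1730/950)^0.31 = 1.204
13300^0.4 = 44.62
1.35^-0.26 = 0.9249
Denominator = 1.13 × 1.204 × 44.62 × 0.9249 = 56.15
D / 56.15 = 1630 / 56.15 = 29.03
d = 29.03^(1/0.76) = 29.03^1.3158 = 84.10 m

d ≈ 84.1 m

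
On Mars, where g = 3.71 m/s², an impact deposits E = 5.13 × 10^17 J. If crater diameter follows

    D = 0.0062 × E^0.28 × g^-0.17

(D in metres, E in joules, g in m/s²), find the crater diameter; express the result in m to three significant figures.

E^0.28 = (5.13 × 10^17)^0.28 = 9.096 × 10^4
g^-0.17 = 3.71^-0.17 = 0.8002
D = 0.0062 × 9.096 × 10^4 × 0.8002 = 451.3 m

D ≈ 451 m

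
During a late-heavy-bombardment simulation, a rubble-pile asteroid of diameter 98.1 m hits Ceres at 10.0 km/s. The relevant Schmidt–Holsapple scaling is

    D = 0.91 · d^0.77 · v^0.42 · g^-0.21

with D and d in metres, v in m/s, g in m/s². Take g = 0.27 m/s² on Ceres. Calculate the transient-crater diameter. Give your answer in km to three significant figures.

D ≈ 1.96 km

In SI units: v = 10000 m/s.
d^0.77 = 98.1^0.77 = 34.17
v^0.42 = 10000^0.42 = 47.86
g^-0.21 = 0.27^-0.21 = 1.316
D = 0.91 × 34.17 × 47.86 × 1.316 = 1958 m
   = 1.958 km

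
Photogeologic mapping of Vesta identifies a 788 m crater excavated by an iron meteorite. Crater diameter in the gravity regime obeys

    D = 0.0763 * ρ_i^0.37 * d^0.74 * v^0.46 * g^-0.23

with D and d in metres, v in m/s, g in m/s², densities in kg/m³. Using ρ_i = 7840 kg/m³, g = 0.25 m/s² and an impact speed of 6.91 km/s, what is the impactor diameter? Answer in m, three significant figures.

Rearranging for d: d = [D / (0.0763 · 7840^0.37 · 6910^0.46 · 0.25^-0.23)]^(1/0.74).
7840^0.37 = 27.60
6910^0.46 = 58.37
0.25^-0.23 = 1.376
Denominator = 0.0763 × 27.60 × 58.37 × 1.376 = 169.1
D / 169.1 = 788 / 169.1 = 4.660
d = 4.660^(1/0.74) = 4.660^1.3514 = 8.003 m

d ≈ 8.00 m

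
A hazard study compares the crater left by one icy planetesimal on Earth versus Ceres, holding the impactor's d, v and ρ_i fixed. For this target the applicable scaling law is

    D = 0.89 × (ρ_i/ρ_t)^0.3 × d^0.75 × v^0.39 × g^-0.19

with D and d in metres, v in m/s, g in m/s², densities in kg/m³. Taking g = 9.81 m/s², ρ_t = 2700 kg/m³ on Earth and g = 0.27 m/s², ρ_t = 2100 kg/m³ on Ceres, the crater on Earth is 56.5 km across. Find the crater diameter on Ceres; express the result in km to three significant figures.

D ≈ 121 km

The impactor-only factors (d, v, ρ_i) cancel in the ratio, leaving D_Ceres/D_Earth = (g_Ceres/g_Earth)^-0.19 · (ρ_t,Earth/ρ_t,Ceres)^0.3.
(0.27/9.81)^-0.19 = 0.02752^-0.19 = 1.979
(2700/2100)^0.3 = 1.286^0.3 = 1.078
Ratio = 1.979 × 1.078 = 2.133
D_Ceres = 2.133 × 56.5 km = 121 km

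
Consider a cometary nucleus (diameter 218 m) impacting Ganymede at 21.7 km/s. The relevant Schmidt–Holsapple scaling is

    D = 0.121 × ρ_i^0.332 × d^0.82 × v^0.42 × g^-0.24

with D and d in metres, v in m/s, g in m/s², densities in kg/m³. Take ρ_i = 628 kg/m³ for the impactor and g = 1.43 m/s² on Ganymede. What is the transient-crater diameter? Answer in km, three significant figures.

D ≈ 5.17 km

In SI units: v = 21700 m/s.
ρ_i^0.332 = 628^0.332 = 8.490
d^0.82 = 218^0.82 = 82.71
v^0.42 = 21700^0.42 = 66.27
g^-0.24 = 1.43^-0.24 = 0.9177
D = 0.121 × 8.490 × 82.71 × 66.27 × 0.9177 = 5167 m
   = 5.167 km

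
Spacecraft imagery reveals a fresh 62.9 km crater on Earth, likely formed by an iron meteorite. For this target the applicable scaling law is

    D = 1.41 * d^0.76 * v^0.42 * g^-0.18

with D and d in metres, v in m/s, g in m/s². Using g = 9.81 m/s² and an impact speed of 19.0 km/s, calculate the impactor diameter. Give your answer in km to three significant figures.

d ≈ 9.73 km

Rearranging for d: d = [D / (1.41 · 19000^0.42 · 9.81^-0.18)]^(1/0.76).
D = 62900 m.
19000^0.42 = 62.67
9.81^-0.18 = 0.6630
Denominator = 1.41 × 62.67 × 0.6630 = 58.59
D / 58.59 = 62900 / 58.59 = 1074
d = 1074^(1/0.76) = 1074^1.3158 = 9732 m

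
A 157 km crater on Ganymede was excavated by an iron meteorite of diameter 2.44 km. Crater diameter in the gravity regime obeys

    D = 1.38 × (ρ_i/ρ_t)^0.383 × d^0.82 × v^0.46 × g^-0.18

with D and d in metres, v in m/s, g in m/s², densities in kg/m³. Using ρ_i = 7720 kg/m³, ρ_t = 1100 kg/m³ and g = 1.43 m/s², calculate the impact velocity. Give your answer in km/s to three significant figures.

v ≈ 20.4 km/s

Rearranging for v: v = [D / (1.38 · (7720/1100)^0.383 · 2440^0.82 · 1.43^-0.18)]^(1/0.46).
D = 157000 m.
(7720/1100)^0.383 = 2.109
2440^0.82 = 599.3
1.43^-0.18 = 0.9376
Denominator = 1.38 × 2.109 × 599.3 × 0.9376 = 1635
D / 1635 = 157000 / 1635 = 96.02
v = 96.02^(1/0.46) = 96.02^2.1739 = 20392 m/s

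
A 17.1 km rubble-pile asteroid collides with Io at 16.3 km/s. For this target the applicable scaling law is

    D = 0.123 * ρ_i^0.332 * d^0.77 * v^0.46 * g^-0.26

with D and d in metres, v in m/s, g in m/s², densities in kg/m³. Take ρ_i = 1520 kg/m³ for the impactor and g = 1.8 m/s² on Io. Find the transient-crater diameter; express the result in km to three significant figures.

D ≈ 189 km

In SI units: d = 17100 m, v = 16300 m/s.
ρ_i^0.332 = 1520^0.332 = 11.39
d^0.77 = 17100^0.77 = 1817
v^0.46 = 16300^0.46 = 86.62
g^-0.26 = 1.8^-0.26 = 0.8583
D = 0.123 × 11.39 × 1817 × 86.62 × 0.8583 = 1.893 × 10^5 m
   = 189.3 km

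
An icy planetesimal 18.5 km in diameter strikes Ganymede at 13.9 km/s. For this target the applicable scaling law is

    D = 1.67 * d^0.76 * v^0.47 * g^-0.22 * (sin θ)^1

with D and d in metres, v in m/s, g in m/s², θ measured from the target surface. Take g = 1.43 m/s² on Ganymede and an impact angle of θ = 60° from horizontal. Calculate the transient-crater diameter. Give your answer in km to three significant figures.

In SI units: d = 18500 m, v = 13900 m/s.
d^0.76 = 18500^0.76 = 1750
v^0.47 = 13900^0.47 = 88.56
g^-0.22 = 1.43^-0.22 = 0.9243
(sin 60°)^1 = 0.8660^1 = 0.8660
D = 1.67 × 1750 × 88.56 × 0.9243 × 0.8660 = 2.072 × 10^5 m
   = 207.2 km

D ≈ 207 km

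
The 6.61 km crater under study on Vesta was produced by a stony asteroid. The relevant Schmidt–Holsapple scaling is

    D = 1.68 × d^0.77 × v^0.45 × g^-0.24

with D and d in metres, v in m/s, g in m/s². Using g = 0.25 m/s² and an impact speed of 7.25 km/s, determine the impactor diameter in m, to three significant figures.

d ≈ 168 m

Rearranging for d: d = [D / (1.68 · 7250^0.45 · 0.25^-0.24)]^(1/0.77).
D = 6610 m.
7250^0.45 = 54.59
0.25^-0.24 = 1.395
Denominator = 1.68 × 54.59 × 1.395 = 127.9
D / 127.9 = 6610 / 127.9 = 51.68
d = 51.68^(1/0.77) = 51.68^1.2987 = 167.9 m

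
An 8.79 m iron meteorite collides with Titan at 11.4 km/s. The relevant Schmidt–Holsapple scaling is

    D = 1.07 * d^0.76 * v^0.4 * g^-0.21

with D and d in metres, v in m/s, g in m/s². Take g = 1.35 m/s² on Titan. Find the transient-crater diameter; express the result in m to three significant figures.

D ≈ 220 m

In SI units: v = 11400 m/s.
d^0.76 = 8.79^0.76 = 5.217
v^0.4 = 11400^0.4 = 41.95
g^-0.21 = 1.35^-0.21 = 0.9389
D = 1.07 × 5.217 × 41.95 × 0.9389 = 219.9 m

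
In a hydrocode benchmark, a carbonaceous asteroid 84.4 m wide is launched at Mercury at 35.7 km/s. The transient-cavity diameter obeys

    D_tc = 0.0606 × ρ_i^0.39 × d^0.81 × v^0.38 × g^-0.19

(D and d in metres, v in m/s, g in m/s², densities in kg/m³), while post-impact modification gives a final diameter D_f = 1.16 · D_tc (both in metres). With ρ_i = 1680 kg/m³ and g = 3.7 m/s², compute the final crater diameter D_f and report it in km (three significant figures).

v = 35700 m/s.
ρ_i^0.39 = 1680^0.39 = 18.11
d^0.81 = 84.4^0.81 = 36.34
v^0.38 = 35700^0.38 = 53.70
g^-0.19 = 3.7^-0.19 = 0.7799
D_tc = 0.0606 × 18.11 × 36.34 × 53.70 × 0.7799 = 1670 m
D_f = 1.16 × 1670 = 1937 m
     = 1.937 km

D_f ≈ 1.94 km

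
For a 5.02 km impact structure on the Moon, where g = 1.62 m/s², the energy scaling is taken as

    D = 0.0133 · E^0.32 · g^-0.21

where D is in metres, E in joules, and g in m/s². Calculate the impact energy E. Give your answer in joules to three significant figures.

E ≈ 3.67 × 10^17 J

Rearranging: E = [D / (0.0133 · g^-0.21)]^(1/0.32).
D = 5020 m.
g^-0.21 = 1.62^-0.21 = 0.9037
D / (0.0133 × 0.9037) = 5020 / (0.01202) = 4.176 × 10^5
E = (4.176 × 10^5)^3.125 = 3.672 × 10^17 J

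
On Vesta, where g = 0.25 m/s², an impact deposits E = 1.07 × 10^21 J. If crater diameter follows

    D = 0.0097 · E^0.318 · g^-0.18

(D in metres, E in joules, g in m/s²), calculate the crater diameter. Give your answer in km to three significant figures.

E^0.318 = (1.07 × 10^21)^0.318 = 4.868 × 10^6
g^-0.18 = 0.25^-0.18 = 1.283
D = 0.0097 × 4.868 × 10^6 × 1.283 = 60583 m
   = 60.58 km

D ≈ 60.6 km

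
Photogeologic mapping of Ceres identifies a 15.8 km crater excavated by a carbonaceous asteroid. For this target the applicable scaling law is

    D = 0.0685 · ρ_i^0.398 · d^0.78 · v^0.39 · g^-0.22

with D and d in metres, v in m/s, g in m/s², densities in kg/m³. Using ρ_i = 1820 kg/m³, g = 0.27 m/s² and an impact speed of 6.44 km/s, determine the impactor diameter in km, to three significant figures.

Rearranging for d: d = [D / (0.0685 · 1820^0.398 · 6440^0.39 · 0.27^-0.22)]^(1/0.78).
D = 15800 m.
1820^0.398 = 19.84
6440^0.39 = 30.58
0.27^-0.22 = 1.334
Denominator = 0.0685 × 19.84 × 30.58 × 1.334 = 55.44
D / 55.44 = 15800 / 55.44 = 285.0
d = 285.0^(1/0.78) = 285.0^1.2821 = 1404 m

d ≈ 1.40 km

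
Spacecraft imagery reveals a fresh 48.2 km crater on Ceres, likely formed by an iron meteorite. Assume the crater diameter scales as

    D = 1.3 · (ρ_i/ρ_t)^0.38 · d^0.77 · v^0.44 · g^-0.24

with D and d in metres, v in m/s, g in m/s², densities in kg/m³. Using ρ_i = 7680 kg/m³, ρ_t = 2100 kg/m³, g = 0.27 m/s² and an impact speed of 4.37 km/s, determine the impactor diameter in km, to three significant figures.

d ≈ 2.50 km

Rearranging for d: d = [D / (1.3 · (7680/2100)^0.38 · 4370^0.44 · 0.27^-0.24)]^(1/0.77).
D = 48200 m.
(7680/2100)^0.38 = 1.637
4370^0.44 = 39.98
0.27^-0.24 = 1.369
Denominator = 1.3 × 1.637 × 39.98 × 1.369 = 116.5
D / 116.5 = 48200 / 116.5 = 413.7
d = 413.7^(1/0.77) = 413.7^1.2987 = 2502 m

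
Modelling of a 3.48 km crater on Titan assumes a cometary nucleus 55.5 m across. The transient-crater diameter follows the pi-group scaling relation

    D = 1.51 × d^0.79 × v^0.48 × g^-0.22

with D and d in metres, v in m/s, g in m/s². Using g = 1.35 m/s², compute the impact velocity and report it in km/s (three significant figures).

Rearranging for v: v = [D / (1.51 · 55.5^0.79 · 1.35^-0.22)]^(1/0.48).
D = 3480 m.
55.5^0.79 = 23.88
1.35^-0.22 = 0.9361
Denominator = 1.51 × 23.88 × 0.9361 = 33.75
D / 33.75 = 3480 / 33.75 = 103.1
v = 103.1^(1/0.48) = 103.1^2.0833 = 15639 m/s

v ≈ 15.6 km/s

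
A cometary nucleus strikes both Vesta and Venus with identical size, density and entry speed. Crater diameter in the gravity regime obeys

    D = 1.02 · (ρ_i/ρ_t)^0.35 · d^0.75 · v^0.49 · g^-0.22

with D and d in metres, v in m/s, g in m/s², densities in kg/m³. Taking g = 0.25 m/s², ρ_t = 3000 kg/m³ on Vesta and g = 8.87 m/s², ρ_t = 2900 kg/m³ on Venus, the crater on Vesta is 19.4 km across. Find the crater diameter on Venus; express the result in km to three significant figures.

The impactor-only factors (d, v, ρ_i) cancel in the ratio, leaving D_Venus/D_Vesta = (g_Venus/g_Vesta)^-0.22 · (ρ_t,Vesta/ρ_t,Venus)^0.35.
(8.87/0.25)^-0.22 = 35.48^-0.22 = 0.4560
(3000/2900)^0.35 = 1.034^0.35 = 1.012
Ratio = 0.4560 × 1.012 = 0.4615
D_Venus = 0.4615 × 19.4 km = 8.95 km

D ≈ 8.95 km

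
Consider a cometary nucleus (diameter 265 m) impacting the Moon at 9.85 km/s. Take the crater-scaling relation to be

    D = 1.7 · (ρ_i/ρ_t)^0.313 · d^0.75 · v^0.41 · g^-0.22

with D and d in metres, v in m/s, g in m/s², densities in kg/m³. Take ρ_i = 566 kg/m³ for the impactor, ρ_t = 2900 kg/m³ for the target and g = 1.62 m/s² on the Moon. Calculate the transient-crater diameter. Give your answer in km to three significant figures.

In SI units: v = 9850 m/s.
(ρ_i/ρ_t)^0.313 = (566/2900)^0.313 = 0.5997
d^0.75 = 265^0.75 = 65.68
v^0.41 = 9850^0.41 = 43.38
g^-0.22 = 1.62^-0.22 = 0.8993
D = 1.7 × 0.5997 × 65.68 × 43.38 × 0.8993 = 2612 m
   = 2.612 km

D ≈ 2.61 km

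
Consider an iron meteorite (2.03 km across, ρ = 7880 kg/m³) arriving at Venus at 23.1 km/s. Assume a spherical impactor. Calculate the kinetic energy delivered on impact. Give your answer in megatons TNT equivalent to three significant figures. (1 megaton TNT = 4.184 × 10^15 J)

d = 2030 m; v = 23100 m/s.
Mass m = (π/6) ρ d³ = (π/6) × 7880 × (2030)³ = 3.452 × 10^13 kg
E = ½ m v² = 0.5 × 3.452 × 10^13 × (23100)² = 9.210 × 10^21 J
   = 9.210 × 10^21 / 4.184×10^15 = 2.201 × 10^6 Mt

E ≈ 2.20 × 10^6 Mt TNT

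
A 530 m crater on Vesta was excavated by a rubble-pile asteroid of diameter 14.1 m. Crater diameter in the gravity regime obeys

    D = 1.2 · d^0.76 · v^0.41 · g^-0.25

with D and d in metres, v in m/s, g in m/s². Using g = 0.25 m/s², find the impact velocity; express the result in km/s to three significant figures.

v ≈ 9.00 km/s

Rearranging for v: v = [D / (1.2 · 14.1^0.76 · 0.25^-0.25)]^(1/0.41).
14.1^0.76 = 7.471
0.25^-0.25 = 1.414
Denominator = 1.2 × 7.471 × 1.414 = 12.68
D / 12.68 = 530 / 12.68 = 41.80
v = 41.80^(1/0.41) = 41.80^2.439 = 8996 m/s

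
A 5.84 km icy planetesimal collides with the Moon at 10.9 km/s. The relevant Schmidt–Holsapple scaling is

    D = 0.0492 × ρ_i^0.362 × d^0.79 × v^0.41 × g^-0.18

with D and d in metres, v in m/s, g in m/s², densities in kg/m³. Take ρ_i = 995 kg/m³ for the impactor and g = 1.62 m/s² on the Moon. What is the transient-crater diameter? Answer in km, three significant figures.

In SI units: d = 5840 m, v = 10900 m/s.
ρ_i^0.362 = 995^0.362 = 12.17
d^0.79 = 5840^0.79 = 945.1
v^0.41 = 10900^0.41 = 45.22
g^-0.18 = 1.62^-0.18 = 0.9168
D = 0.0492 × 12.17 × 945.1 × 45.22 × 0.9168 = 23461 m
   = 23.46 km

D ≈ 23.5 km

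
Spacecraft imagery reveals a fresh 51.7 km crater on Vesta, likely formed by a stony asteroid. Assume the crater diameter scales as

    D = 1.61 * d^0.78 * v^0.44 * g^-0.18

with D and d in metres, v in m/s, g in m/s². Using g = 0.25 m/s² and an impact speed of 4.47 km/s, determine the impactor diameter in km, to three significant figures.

Rearranging for d: d = [D / (1.61 · 4470^0.44 · 0.25^-0.18)]^(1/0.78).
D = 51700 m.
4470^0.44 = 40.38
0.25^-0.18 = 1.283
Denominator = 1.61 × 40.38 × 1.283 = 83.41
D / 83.41 = 51700 / 83.41 = 619.8
d = 619.8^(1/0.78) = 619.8^1.2821 = 3801 m

d ≈ 3.80 km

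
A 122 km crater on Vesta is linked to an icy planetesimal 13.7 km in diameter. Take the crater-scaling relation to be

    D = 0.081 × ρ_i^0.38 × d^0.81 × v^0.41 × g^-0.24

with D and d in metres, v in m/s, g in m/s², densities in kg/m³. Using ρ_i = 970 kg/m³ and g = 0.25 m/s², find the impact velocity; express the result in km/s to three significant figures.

v ≈ 5.95 km/s

Rearranging for v: v = [D / (0.081 · 970^0.38 · 13700^0.81 · 0.25^-0.24)]^(1/0.41).
D = 122000 m.
970^0.38 = 13.64
13700^0.81 = 2243
0.25^-0.24 = 1.395
Denominator = 0.081 × 13.64 × 2243 × 1.395 = 3457
D / 3457 = 122000 / 3457 = 35.29
v = 35.29^(1/0.41) = 35.29^2.439 = 5953 m/s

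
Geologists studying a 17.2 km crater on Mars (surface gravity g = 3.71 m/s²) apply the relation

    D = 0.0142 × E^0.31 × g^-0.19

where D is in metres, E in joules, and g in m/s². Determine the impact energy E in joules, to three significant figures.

Rearranging: E = [D / (0.0142 · g^-0.19)]^(1/0.31).
D = 17200 m.
g^-0.19 = 3.71^-0.19 = 0.7795
D / (0.0142 × 0.7795) = 17200 / (0.01107) = 1.554 × 10^6
E = (1.554 × 10^6)^3.2258 = 9.384 × 10^19 J

E ≈ 9.38 × 10^19 J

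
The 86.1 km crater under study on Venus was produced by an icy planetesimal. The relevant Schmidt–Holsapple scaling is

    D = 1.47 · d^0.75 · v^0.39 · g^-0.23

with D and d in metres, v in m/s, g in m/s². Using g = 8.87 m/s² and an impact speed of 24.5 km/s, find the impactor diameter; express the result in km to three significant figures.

Rearranging for d: d = [D / (1.47 · 24500^0.39 · 8.87^-0.23)]^(1/0.75).
D = 86100 m.
24500^0.39 = 51.50
8.87^-0.23 = 0.6053
Denominator = 1.47 × 51.50 × 0.6053 = 45.82
D / 45.82 = 86100 / 45.82 = 1879
d = 1879^(1/0.75) = 1879^1.3333 = 23181 m

d ≈ 23.2 km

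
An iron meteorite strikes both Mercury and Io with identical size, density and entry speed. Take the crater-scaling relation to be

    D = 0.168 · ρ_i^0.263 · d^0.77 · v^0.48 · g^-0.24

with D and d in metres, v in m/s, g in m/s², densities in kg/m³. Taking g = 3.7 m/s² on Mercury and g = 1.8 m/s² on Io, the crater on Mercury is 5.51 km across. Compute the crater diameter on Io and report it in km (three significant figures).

All impactor-dependent factors cancel in the ratio, leaving D_Io/D_Mercury = (g_Io/g_Mercury)^-0.24.
(1.8/3.7)^-0.24 = 0.4865^-0.24 = 1.189
D_Io = 1.189 × 5.51 km = 6.55 km

D ≈ 6.55 km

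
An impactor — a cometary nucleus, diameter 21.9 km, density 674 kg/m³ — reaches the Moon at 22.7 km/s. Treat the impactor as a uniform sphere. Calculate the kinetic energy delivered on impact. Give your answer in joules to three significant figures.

E ≈ 9.55 × 10^23 J

d = 21900 m; v = 22700 m/s.
Mass m = (π/6) ρ d³ = (π/6) × 674 × (21900)³ = 3.707 × 10^15 kg
E = ½ m v² = 0.5 × 3.707 × 10^15 × (22700)² = 9.551 × 10^23 J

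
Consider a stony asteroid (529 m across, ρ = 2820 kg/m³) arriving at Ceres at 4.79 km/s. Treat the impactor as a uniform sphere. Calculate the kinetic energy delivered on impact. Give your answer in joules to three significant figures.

E ≈ 2.51 × 10^18 J

v = 4790 m/s.
Mass m = (π/6) ρ d³ = (π/6) × 2820 × (529)³ = 2.186 × 10^11 kg
E = ½ m v² = 0.5 × 2.186 × 10^11 × (4790)² = 2.508 × 10^18 J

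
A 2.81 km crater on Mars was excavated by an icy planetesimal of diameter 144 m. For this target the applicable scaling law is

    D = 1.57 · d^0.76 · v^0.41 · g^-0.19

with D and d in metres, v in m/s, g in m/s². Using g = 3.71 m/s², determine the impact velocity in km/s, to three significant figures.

v ≈ 15.7 km/s

Rearranging for v: v = [D / (1.57 · 144^0.76 · 3.71^-0.19)]^(1/0.41).
D = 2810 m.
144^0.76 = 43.69
3.71^-0.19 = 0.7795
Denominator = 1.57 × 43.69 × 0.7795 = 53.47
D / 53.47 = 2810 / 53.47 = 52.55
v = 52.55^(1/0.41) = 52.55^2.439 = 15721 m/s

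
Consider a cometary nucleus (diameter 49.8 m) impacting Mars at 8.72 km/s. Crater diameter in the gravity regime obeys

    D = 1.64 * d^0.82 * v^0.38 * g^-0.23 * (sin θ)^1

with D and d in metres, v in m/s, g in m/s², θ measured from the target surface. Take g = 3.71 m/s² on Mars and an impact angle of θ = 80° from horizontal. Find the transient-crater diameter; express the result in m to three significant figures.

In SI units: v = 8720 m/s.
d^0.82 = 49.8^0.82 = 24.64
v^0.38 = 8720^0.38 = 31.43
g^-0.23 = 3.71^-0.23 = 0.7397
(sin 80°)^1 = 0.9848^1 = 0.9848
D = 1.64 × 24.64 × 31.43 × 0.7397 × 0.9848 = 925.2 m

D ≈ 925 m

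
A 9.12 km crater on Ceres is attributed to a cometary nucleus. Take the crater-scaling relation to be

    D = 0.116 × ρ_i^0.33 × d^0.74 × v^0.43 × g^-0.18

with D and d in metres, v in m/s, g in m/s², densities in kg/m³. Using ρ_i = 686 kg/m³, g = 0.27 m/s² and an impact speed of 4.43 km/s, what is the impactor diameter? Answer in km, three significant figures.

Rearranging for d: d = [D / (0.116 · 686^0.33 · 4430^0.43 · 0.27^-0.18)]^(1/0.74).
D = 9120 m.
686^0.33 = 8.630
4430^0.43 = 36.98
0.27^-0.18 = 1.266
Denominator = 0.116 × 8.630 × 36.98 × 1.266 = 46.87
D / 46.87 = 9120 / 46.87 = 194.6
d = 194.6^(1/0.74) = 194.6^1.3514 = 1240 m

d ≈ 1.24 km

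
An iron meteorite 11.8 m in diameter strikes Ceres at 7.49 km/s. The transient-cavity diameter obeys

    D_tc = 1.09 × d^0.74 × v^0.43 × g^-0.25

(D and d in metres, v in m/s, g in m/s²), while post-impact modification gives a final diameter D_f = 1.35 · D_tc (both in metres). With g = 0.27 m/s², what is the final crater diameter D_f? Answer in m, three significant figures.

D_f ≈ 588 m

v = 7490 m/s.
d^0.74 = 11.8^0.74 = 6.211
v^0.43 = 7490^0.43 = 46.35
g^-0.25 = 0.27^-0.25 = 1.387
D_tc = 1.09 × 6.211 × 46.35 × 1.387 = 435.2 m
D_f = 1.35 × 435.2 = 587.5 m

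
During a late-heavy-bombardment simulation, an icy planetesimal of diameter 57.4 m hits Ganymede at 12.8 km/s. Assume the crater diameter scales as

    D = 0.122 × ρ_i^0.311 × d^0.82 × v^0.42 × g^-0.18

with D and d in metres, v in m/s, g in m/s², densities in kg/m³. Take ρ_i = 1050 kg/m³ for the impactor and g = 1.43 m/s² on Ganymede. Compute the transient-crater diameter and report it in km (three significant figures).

In SI units: v = 12800 m/s.
ρ_i^0.311 = 1050^0.311 = 8.701
d^0.82 = 57.4^0.82 = 27.69
v^0.42 = 12800^0.42 = 53.09
g^-0.18 = 1.43^-0.18 = 0.9376
D = 0.122 × 8.701 × 27.69 × 53.09 × 0.9376 = 1463 m
   = 1.463 km

D ≈ 1.46 km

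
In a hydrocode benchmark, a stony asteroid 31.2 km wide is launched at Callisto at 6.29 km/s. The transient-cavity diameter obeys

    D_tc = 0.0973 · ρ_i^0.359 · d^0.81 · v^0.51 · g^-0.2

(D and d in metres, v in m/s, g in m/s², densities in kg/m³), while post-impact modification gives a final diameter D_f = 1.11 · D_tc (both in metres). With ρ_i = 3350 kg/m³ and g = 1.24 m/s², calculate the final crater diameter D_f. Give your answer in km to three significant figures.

D_f ≈ 721 km

In SI: d = 31200 m, v = 6290 m/s.
ρ_i^0.359 = 3350^0.359 = 18.43
d^0.81 = 31200^0.81 = 4368
v^0.51 = 6290^0.51 = 86.56
g^-0.2 = 1.24^-0.2 = 0.9579
D_tc = 0.0973 × 18.43 × 4368 × 86.56 × 0.9579 = 6.495 × 10^5 m
D_f = 1.11 × 6.495 × 10^5 = 7.209 × 10^5 m
     = 720.9 km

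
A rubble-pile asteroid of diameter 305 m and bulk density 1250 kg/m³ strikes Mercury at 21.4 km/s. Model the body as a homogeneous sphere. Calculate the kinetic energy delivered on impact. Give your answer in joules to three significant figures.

E ≈ 4.25 × 10^18 J

v = 21400 m/s.
Mass m = (π/6) ρ d³ = (π/6) × 1250 × (305)³ = 1.857 × 10^10 kg
E = ½ m v² = 0.5 × 1.857 × 10^10 × (21400)² = 4.252 × 10^18 J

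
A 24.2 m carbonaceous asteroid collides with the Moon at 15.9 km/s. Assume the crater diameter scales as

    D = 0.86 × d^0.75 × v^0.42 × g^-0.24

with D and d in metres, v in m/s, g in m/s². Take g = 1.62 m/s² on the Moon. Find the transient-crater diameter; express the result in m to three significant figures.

In SI units: v = 15900 m/s.
d^0.75 = 24.2^0.75 = 10.91
v^0.42 = 15900^0.42 = 58.15
g^-0.24 = 1.62^-0.24 = 0.8907
D = 0.86 × 10.91 × 58.15 × 0.8907 = 486.0 m

D ≈ 486 m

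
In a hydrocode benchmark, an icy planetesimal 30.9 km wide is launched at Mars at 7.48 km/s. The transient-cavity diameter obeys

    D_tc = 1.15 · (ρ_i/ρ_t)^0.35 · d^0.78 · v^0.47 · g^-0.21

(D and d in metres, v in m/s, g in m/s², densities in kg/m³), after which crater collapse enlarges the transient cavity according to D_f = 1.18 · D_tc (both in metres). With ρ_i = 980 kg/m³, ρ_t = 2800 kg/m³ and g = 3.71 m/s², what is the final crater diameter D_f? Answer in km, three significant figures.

In SI: d = 30900 m, v = 7480 m/s.
(ρ_i/ρ_t)^0.35 = (980/2800)^0.35 = 0.6925
d^0.78 = 30900^0.78 = 3178
v^0.47 = 7480^0.47 = 66.18
g^-0.21 = 3.71^-0.21 = 0.7593
D_tc = 1.15 × 0.6925 × 3178 × 66.18 × 0.7593 = 1.272 × 10^5 m
D_f = 1.18 × 1.272 × 10^5 = 1.501 × 10^5 m
     = 150.1 km

D_f ≈ 150 km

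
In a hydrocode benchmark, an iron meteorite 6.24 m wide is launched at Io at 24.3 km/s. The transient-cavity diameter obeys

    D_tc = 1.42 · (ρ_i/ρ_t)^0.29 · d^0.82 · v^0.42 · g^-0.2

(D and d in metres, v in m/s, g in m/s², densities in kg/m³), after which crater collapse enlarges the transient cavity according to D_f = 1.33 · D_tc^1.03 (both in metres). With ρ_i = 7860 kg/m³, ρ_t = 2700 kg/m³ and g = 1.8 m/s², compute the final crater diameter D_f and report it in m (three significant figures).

D_f ≈ 862 m

v = 24300 m/s.
(ρ_i/ρ_t)^0.29 = (7860/2700)^0.29 = 1.363
d^0.82 = 6.24^0.82 = 4.488
v^0.42 = 24300^0.42 = 69.50
g^-0.2 = 1.8^-0.2 = 0.8891
D_tc = 1.42 × 1.363 × 4.488 × 69.50 × 0.8891 = 536.8 m
D_f = 1.33 × (536.8)^1.03 = 862.1 m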